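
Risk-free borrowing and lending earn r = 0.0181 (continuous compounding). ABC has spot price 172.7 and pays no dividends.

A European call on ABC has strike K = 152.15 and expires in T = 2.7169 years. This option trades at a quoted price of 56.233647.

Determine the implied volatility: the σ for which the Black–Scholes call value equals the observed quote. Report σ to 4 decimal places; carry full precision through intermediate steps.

sigma = 0.3989

At σ = 0.3989 the Black–Scholes value reproduces the quote:
σ√T = 0.3989·√2.7169 = 0.657508
d₁ = (ln(S/K) + (r+σ²/2)T) / (σ√T) = (ln(172.7/152.15) + (0.0181+0.3989²/2)·2.7169) / 0.657508 = (0.126689 + 0.265334) / 0.657508 = 0.596226
d₂ = d₁ − σ√T = 0.596226 − 0.657508 = -0.061282
e^{−rT} = 0.952014
N(d₁) = 0.724488,  N(d₂) = 0.475567
V = S·N(d₁) − K·e^{−rT}·N(d₂) = 125.119055 − 68.885408 = 56.233647 (equal to the quote); since ∂V/∂σ > 0 for all σ, the implied volatility is unique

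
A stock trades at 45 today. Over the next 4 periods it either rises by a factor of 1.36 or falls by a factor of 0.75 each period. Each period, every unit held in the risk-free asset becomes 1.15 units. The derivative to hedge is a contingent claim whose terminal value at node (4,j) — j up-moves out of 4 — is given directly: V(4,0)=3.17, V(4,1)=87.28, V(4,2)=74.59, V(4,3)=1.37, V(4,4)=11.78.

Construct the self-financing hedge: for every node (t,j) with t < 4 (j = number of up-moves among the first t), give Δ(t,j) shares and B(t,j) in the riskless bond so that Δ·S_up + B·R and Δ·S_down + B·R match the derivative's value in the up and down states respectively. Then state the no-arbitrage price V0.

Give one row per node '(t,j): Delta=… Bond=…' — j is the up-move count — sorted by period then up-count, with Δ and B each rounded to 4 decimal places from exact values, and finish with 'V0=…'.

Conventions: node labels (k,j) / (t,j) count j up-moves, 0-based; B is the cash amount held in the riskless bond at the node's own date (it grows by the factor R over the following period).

Arbitrage-free pricing uses the up-move probability p* = (R−d)/(u−d) = 0.6557, discounting each step at R = 1.15.
Expiry values: V(4,0)=3.1700, V(4,1)=87.2800, V(4,2)=74.5900, V(4,3)=1.3700, V(4,4)=11.7800
(3,0): S=18.9844. Δ = (V_up−V_dn)/(S_up−S_dn) = (87.2800−3.1700)/(25.8188−14.2383) = 7.2631. V = [p*·87.2800 + (1−p*)·3.1700]/1.15 = 50.7166. B = V − Δ·S = -87.1686.
(3,1): S=34.4250. Δ = (V_up−V_dn)/(S_up−S_dn) = (74.5900−87.2800)/(46.8180−25.8188) = -0.6043. V = [p*·74.5900 + (1−p*)·87.2800]/1.15 = 68.6597. B = V − Δ·S = 89.4630.
(3,2): S=62.4240. Δ = (V_up−V_dn)/(S_up−S_dn) = (1.3700−74.5900)/(84.8966−46.8180) = -1.9229. V = [p*·1.3700 + (1−p*)·74.5900]/1.15 = 23.1103. B = V − Δ·S = 143.1431.
(3,3): S=113.1955. Δ = (V_up−V_dn)/(S_up−S_dn) = (11.7800−1.3700)/(153.9459−84.8966) = 0.1508. V = [p*·11.7800 + (1−p*)·1.3700]/1.15 = 7.1272. B = V − Δ·S = -9.9384.
(2,0): S=25.3125. Δ = (V_up−V_dn)/(S_up−S_dn) = (68.6597−50.7166)/(34.4250−18.9844) = 1.1621. V = [p*·68.6597 + (1−p*)·50.7166]/1.15 = 54.3327. B = V − Δ·S = 24.9177.
(2,1): S=45.9000. Δ = (V_up−V_dn)/(S_up−S_dn) = (23.1103−68.6597)/(62.4240−34.4250) = -1.6268. V = [p*·23.1103 + (1−p*)·68.6597]/1.15 = 33.7315. B = V − Δ·S = 108.4027.
(2,2): S=83.2320. Δ = (V_up−V_dn)/(S_up−S_dn) = (7.1272−23.1103)/(113.1955−62.4240) = -0.3148. V = [p*·7.1272 + (1−p*)·23.1103]/1.15 = 10.9822. B = V − Δ·S = 37.1842.
(1,0): S=33.7500. Δ = (V_up−V_dn)/(S_up−S_dn) = (33.7315−54.3327)/(45.9000−25.3125) = -1.0007. V = [p*·33.7315 + (1−p*)·54.3327]/1.15 = 35.4989. B = V − Δ·S = 69.2713.
(1,1): S=61.2000. Δ = (V_up−V_dn)/(S_up−S_dn) = (10.9822−33.7315)/(83.2320−45.9000) = -0.6094. V = [p*·10.9822 + (1−p*)·33.7315]/1.15 = 16.3600. B = V − Δ·S = 53.6539.
(0,0): S=45.0000. Δ = (V_up−V_dn)/(S_up−S_dn) = (16.3600−35.4989)/(61.2000−33.7500) = -0.6972. V = [p*·16.3600 + (1−p*)·35.4989]/1.15 = 19.9555. B = V − Δ·S = 51.3308.
Sanity check at the root: Δ(0,0)·S0 + B(0,0) reproduces V0 = 19.9555.

(0,0): Delta=-0.6972 Bond=51.3308
(1,0): Delta=-1.0007 Bond=69.2713
(1,1): Delta=-0.6094 Bond=53.6539
(2,0): Delta=1.1621 Bond=24.9177
(2,1): Delta=-1.6268 Bond=108.4027
(2,2): Delta=-0.3148 Bond=37.1842
(3,0): Delta=7.2631 Bond=-87.1686
(3,1): Delta=-0.6043 Bond=89.4630
(3,2): Delta=-1.9229 Bond=143.1431
(3,3): Delta=0.1508 Bond=-9.9384
V0=19.9555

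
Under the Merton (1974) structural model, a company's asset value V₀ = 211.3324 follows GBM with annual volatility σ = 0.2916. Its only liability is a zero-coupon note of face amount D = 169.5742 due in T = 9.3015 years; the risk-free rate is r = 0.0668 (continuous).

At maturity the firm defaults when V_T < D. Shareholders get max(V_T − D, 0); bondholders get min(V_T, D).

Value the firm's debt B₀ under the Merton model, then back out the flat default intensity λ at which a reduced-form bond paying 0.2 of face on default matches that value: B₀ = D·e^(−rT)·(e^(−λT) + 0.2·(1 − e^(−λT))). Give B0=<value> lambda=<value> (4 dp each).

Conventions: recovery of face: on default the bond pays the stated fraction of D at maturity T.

B0=80.3983 lambda=0.0171

With assets at 211.3324 and a single debt payment of 169.5742 at 9.3015 years:
d₁ = [ln(V₀/D) + (r + σ²/2)T] / (σ√T)
   = [ln(211.3324/169.5742) + (0.0668 + 0.5·0.2916²)·9.3015] / (0.2916·√9.3015)
   = [0.220142 + 1.016796] / 0.889332 = 1.390861
d₂ = d₁ − σ√T = 1.390861 − 0.889332 = 0.501529
N(d₁) = 0.917866,  N(d₂) = 0.692001,  e^(−rT) = 0.537224
E₀ = V₀·N(d₁) − D·e^(−rT)·N(d₂)
   = 211.3324·0.917866 − 169.5742·0.537224·0.692001 = 130.934091
B₀ = V₀ − E₀ = 211.3324 − 130.934091 = 80.398309
e^(−λT) = (B₀·e^(rT)/D − 0.2)/(1 − 0.2) = (80.3983·1.861421/169.5742 − 0.2)/0.8 = 0.85316817
λ = −ln(0.85316817)/9.3015 = 0.017072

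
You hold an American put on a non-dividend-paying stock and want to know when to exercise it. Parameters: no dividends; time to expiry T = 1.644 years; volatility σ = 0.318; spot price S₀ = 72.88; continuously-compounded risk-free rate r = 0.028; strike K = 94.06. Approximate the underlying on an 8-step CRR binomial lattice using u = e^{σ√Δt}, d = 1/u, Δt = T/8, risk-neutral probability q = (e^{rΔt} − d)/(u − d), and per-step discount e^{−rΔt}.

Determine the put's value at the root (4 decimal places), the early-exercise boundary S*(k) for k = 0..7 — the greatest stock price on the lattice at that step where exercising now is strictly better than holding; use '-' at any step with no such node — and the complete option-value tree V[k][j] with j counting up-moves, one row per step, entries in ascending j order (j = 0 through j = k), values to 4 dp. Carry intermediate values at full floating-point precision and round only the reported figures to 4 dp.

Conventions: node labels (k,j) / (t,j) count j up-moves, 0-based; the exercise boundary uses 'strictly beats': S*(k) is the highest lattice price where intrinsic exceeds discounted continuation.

price = 24.3183
boundary = - - 54.6256 47.2922 54.6256 63.0960 72.8800 63.0960
tree:
24.3183
31.4795 16.9726
39.4344 23.3729 10.3505
46.7678 31.0146 15.5038 4.9793
53.1166 39.4344 22.4067 8.3284 1.4677
58.6132 46.7678 30.9640 13.5497 2.8606 0.0000
63.3718 53.1166 39.4344 21.1800 5.5754 0.0000 0.0000
67.4916 58.6132 46.7678 30.9640 10.8668 0.0000 0.0000 0.0000
71.0584 63.3718 53.1166 39.4344 21.1800 0.0000 0.0000 0.0000 0.0000

Δt=0.20550  u=1.15506  d=0.86575  q=0.48397  discount=0.99426
step 8 (expiry): payoffs max(K−S,0) = 71.0584 63.3718 53.1166 39.4344 21.1800 0.0000 0.0000 0.0000 0.0000
step 7: (k=7,j=0): S=26.5684, K−S=67.4916, hold=66.9520 ⇒ V=67.4916 exercise | (k=7,j=1): S=35.4468, K−S=58.6132, hold=58.0735 ⇒ V=58.6132 exercise | (k=7,j=2): S=47.2922, K−S=46.7678, hold=46.2281 ⇒ V=46.7678 exercise | (k=7,j=3): S=63.0960, K−S=30.9640, hold=30.4243 ⇒ V=30.9640 exercise | (k=7,j=4): S=84.1811, K−S=9.8789, hold=10.8668 ⇒ V=10.8668 continue | (k=7,j=5): S=112.3122, K−S=0.0000, hold=0.0000 ⇒ V=0.0000 continue | (k=7,j=6): S=149.8440, K−S=0.0000, hold=0.0000 ⇒ V=0.0000 continue | (k=7,j=7): S=199.9179, K−S=0.0000, hold=0.0000 ⇒ V=0.0000 continue  boundary S*=63.0960
step 6: (k=6,j=0): S=30.6882, K−S=63.3718, hold=62.8322 ⇒ V=63.3718 exercise | (k=6,j=1): S=40.9434, K−S=53.1166, hold=52.5770 ⇒ V=53.1166 exercise | (k=6,j=2): S=54.6256, K−S=39.4344, hold=38.8948 ⇒ V=39.4344 exercise | (k=6,j=3): S=72.8800, K−S=21.1800, hold=21.1157 ⇒ V=21.1800 exercise | (k=6,j=4): S=97.2346, K−S=0.0000, hold=5.5754 ⇒ V=5.5754 continue | (k=6,j=5): S=129.7278, K−S=0.0000, hold=0.0000 ⇒ V=0.0000 continue | (k=6,j=6): S=173.0795, K−S=0.0000, hold=0.0000 ⇒ V=0.0000 continue  boundary S*=72.8800
step 5: (k=5,j=0): S=35.4468, K−S=58.6132, hold=58.0735 ⇒ V=58.6132 exercise | (k=5,j=1): S=47.2922, K−S=46.7678, hold=46.2281 ⇒ V=46.7678 exercise | (k=5,j=2): S=63.0960, K−S=30.9640, hold=30.4243 ⇒ V=30.9640 exercise | (k=5,j=3): S=84.1811, K−S=9.8789, hold=13.5497 ⇒ V=13.5497 continue | (k=5,j=4): S=112.3122, K−S=0.0000, hold=2.8606 ⇒ V=2.8606 continue | (k=5,j=5): S=149.8440, K−S=0.0000, hold=0.0000 ⇒ V=0.0000 continue  boundary S*=63.0960
step 4: (k=4,j=0): S=40.9434, K−S=53.1166, hold=52.5770 ⇒ V=53.1166 exercise | (k=4,j=1): S=54.6256, K−S=39.4344, hold=38.8948 ⇒ V=39.4344 exercise | (k=4,j=2): S=72.8800, K−S=21.1800, hold=22.4067 ⇒ V=22.4067 continue | (k=4,j=3): S=97.2346, K−S=0.0000, hold=8.3284 ⇒ V=8.3284 continue | (k=4,j=4): S=129.7278, K−S=0.0000, hold=1.4677 ⇒ V=1.4677 continue  boundary S*=54.6256
step 3: (k=3,j=0): S=47.2922, K−S=46.7678, hold=46.2281 ⇒ V=46.7678 exercise | (k=3,j=1): S=63.0960, K−S=30.9640, hold=31.0146 ⇒ V=31.0146 continue | (k=3,j=2): S=84.1811, K−S=9.8789, hold=15.5038 ⇒ V=15.5038 continue | (k=3,j=3): S=112.3122, K−S=0.0000, hold=4.9793 ⇒ V=4.9793 continue  boundary S*=47.2922
step 2: (k=2,j=0): S=54.6256, K−S=39.4344, hold=38.9191 ⇒ V=39.4344 exercise | (k=2,j=1): S=72.8800, K−S=21.1800, hold=23.3729 ⇒ V=23.3729 continue | (k=2,j=2): S=97.2346, K−S=0.0000, hold=10.3505 ⇒ V=10.3505 continue  boundary S*=54.6256
step 1: (k=1,j=0): S=63.0960, K−S=30.9640, hold=31.4795 ⇒ V=31.4795 continue | (k=1,j=1): S=84.1811, K−S=9.8789, hold=16.9726 ⇒ V=16.9726 continue  boundary S*=-
step 0: (k=0,j=0): S=72.8800, K−S=21.1800, hold=24.3183 ⇒ V=24.3183 continue  boundary S*=-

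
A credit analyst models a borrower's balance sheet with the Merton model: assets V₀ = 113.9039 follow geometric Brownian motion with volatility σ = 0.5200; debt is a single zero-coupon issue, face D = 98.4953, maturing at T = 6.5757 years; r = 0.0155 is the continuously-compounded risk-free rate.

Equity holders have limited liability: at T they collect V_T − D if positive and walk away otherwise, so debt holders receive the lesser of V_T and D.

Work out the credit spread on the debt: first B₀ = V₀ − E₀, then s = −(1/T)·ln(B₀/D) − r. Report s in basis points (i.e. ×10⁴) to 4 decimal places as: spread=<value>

spread=861.5238

Equity is a call on the firm's assets struck at D = 98.4953:
d₁ = [ln(V₀/D) + (r + σ²/2)T] / (σ√T)
   = [ln(113.9039/98.4953) + (0.0155 + 0.5·0.5200²)·6.5757] / (0.5200·√6.5757)
   = [0.145346 + 0.990958] / 1.333443 = 0.852158
d₂ = d₁ − σ√T = 0.852158 − 1.333443 = -0.481284
N(d₁) = 0.802937,  N(d₂) = 0.315157,  e^(−rT) = 0.903099
E₀ = V₀·N(d₁) − D·e^(−rT)·N(d₂)
   = 113.9039·0.802937 − 98.4953·0.903099·0.315157 = 63.424098
B₀ = V₀ − E₀ = 113.9039 − 63.424098 = 50.479802
spread = −(1/T)·ln(B₀/D) − r = −(1/6.5757)·ln(50.479802/98.4953) − 0.0155 = 0.08615238
in basis points: 0.08615238 × 10⁴ = 861.5238 bp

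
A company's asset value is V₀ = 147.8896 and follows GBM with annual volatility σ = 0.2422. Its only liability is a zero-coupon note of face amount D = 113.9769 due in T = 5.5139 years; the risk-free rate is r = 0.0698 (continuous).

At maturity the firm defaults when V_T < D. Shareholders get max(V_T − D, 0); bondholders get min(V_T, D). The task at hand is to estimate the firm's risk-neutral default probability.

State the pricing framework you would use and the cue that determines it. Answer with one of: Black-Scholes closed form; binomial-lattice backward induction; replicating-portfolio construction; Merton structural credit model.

Key observation: the question is about default risk generated by asset-value dynamics against a debt face of 113.9769 — the structural framework prices exactly that.

framework: Merton structural credit model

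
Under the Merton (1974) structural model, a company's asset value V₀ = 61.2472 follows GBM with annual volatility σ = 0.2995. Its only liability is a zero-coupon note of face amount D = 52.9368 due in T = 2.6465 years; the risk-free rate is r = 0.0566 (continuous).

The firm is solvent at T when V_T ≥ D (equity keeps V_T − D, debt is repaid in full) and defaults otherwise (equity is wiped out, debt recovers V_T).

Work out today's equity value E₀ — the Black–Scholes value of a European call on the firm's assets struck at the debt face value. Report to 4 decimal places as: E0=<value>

With assets at 61.2472 and a single debt payment of 52.9368 at 2.6465 years:
d₁ = [ln(V₀/D) + (r + σ²/2)T] / (σ√T)
   = [ln(61.2472/52.9368) + (0.0566 + 0.5·0.2995²)·2.6465] / (0.2995·√2.6465)
   = [0.145819 + 0.268488] / 0.487229 = 0.850334
d₂ = d₁ − σ√T = 0.850334 − 0.487229 = 0.363106
N(d₁) = 0.802430,  N(d₂) = 0.641737,  e^(−rT) = 0.860887
E₀ = V₀·N(d₁) − D·e^(−rT)·N(d₂)
   = 61.2472·0.802430 − 52.9368·0.860887·0.641737 = 19.900983

E0=19.9010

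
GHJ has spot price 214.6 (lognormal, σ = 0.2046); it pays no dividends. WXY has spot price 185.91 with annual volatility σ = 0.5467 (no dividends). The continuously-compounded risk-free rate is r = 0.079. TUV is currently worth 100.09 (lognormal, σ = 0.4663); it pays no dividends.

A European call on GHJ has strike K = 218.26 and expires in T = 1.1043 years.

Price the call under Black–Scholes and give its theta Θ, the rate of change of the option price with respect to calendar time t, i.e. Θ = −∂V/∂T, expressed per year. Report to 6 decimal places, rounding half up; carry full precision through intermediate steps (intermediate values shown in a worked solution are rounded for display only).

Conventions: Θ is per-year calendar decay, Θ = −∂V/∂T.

price = 25.972023
Θ = -16.857632

σ√T = 0.2046·√1.1043 = 0.215005
d₁ = (ln(S/K) + (r+σ²/2)T) / (σ√T) = (ln(214.6/218.26) + (0.079+0.2046²/2)·1.1043) / 0.215005 = (-0.016911 + 0.110353) / 0.215005 = 0.434604
d₂ = d₁ − σ√T = 0.434604 − 0.215005 = 0.219599
e^{−rT} = 0.916457
N(d₁) = 0.668075,  N(d₂) = 0.586908
Call price V = S·N(d₁) − K·e^{−rT}·N(d₂) = 143.368904 − 117.396882 = 25.972023
φ(d₁) = (1/√(2π))·e^{−d₁²/2} = 0.362990
Θ = −S·φ(d₁)·σ/(2√T) − r·K·e^{−rT}·N(d₂) = −7.583278 − 9.274354 = -16.857632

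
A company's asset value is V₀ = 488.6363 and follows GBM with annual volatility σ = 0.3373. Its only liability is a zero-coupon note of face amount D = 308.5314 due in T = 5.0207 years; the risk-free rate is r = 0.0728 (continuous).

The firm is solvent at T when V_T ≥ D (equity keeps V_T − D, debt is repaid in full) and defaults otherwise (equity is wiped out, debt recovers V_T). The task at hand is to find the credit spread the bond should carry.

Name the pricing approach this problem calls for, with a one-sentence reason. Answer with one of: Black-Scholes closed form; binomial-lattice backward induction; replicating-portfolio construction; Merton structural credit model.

Key observation: a levered firm with one bullet debt due at 5.0207 years is the canonical structural-credit setup: equity is a call on the firm's assets struck at the face value.

framework: Merton structural credit model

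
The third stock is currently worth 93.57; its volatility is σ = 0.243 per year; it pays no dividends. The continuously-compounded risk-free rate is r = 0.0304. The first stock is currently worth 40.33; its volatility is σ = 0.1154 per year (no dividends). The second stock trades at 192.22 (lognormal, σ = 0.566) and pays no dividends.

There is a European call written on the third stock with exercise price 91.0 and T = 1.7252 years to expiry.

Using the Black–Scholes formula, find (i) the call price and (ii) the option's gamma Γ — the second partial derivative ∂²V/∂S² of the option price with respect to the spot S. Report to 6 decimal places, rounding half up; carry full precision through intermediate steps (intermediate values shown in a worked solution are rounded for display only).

price = 15.371926
Γ = 0.012275

σ√T = 0.243·√1.7252 = 0.319173
d₁ = (ln(S/K) + (r+σ²/2)T) / (σ√T) = (ln(93.57/91.0) + (0.0304+0.243²/2)·1.7252) / 0.319173 = (0.027850 + 0.103382) / 0.319173 = 0.411163
d₂ = d₁ − σ√T = 0.411163 − 0.319173 = 0.091990
e^{−rT} = 0.948905
N(d₁) = 0.659523,  N(d₂) = 0.536647
Call price V = S·N(d₁) − K·e^{−rT}·N(d₂) = 61.711611 − 46.339684 = 15.371926
φ(d₁) = (1/√(2π))·e^{−d₁²/2} = 0.366607
Γ = φ(d₁) / (S·σ·√T) = 0.012275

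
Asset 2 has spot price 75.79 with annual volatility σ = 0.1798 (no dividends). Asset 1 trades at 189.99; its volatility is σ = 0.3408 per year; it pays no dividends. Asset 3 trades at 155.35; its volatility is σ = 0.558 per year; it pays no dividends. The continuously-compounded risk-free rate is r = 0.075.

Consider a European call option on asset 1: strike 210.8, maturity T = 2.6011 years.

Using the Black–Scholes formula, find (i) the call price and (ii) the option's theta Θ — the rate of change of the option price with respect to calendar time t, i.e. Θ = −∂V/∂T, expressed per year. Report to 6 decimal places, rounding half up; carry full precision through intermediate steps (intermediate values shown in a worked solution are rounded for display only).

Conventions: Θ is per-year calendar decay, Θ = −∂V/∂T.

σ√T = 0.3408·√2.6011 = 0.549640
d₁ = (ln(S/K) + (r+σ²/2)T) / (σ√T) = (ln(189.99/210.8) + (0.075+0.3408²/2)·2.6011) / 0.549640 = (-0.103938 + 0.346134) / 0.549640 = 0.440645
d₂ = d₁ − σ√T = 0.440645 − 0.549640 = -0.108995
e^{−rT} = 0.822767
N(d₁) = 0.670265,  N(d₂) = 0.456603
Call price V = S·N(d₁) − K·e^{−rT}·N(d₂) = 127.343650 − 79.192939 = 48.150711
φ(d₁) = (1/√(2π))·e^{−d₁²/2} = 0.362032
Θ = −S·φ(d₁)·σ/(2√T) − r·K·e^{−rT}·N(d₂) = −7.267228 − 5.939470 = -13.206699

price = 48.150711
Θ = -13.206699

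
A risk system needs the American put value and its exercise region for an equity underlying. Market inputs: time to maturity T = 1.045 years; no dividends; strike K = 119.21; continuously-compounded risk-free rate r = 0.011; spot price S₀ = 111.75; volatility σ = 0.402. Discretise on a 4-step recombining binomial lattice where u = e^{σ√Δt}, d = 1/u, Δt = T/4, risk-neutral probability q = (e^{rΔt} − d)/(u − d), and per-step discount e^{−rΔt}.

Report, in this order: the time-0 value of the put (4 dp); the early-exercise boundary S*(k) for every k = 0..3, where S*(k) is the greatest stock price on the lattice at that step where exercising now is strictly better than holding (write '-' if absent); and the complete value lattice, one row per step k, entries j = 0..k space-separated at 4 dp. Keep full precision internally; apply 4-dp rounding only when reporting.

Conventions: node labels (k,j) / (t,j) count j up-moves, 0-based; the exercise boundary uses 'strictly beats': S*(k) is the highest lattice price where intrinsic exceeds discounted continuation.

Δt=0.26125  u=1.22811  d=0.81426  q=0.45577  discount=0.99713
step 4 (expiry): payoffs max(K−S,0) = 70.0847 45.1172 7.4600 0.0000 0.0000
step 3: (k=3,j=0): S=60.3310, K−S=58.8790, hold=58.5369 ⇒ V=58.8790 exercise | (k=3,j=1): S=90.9938, K−S=28.2162, hold=27.8741 ⇒ V=28.2162 exercise | (k=3,j=2): S=137.2408, K−S=0.0000, hold=4.0483 ⇒ V=4.0483 continue | (k=3,j=3): S=206.9925, K−S=0.0000, hold=0.0000 ⇒ V=0.0000 continue  boundary S*=90.9938
step 2: (k=2,j=0): S=74.0928, K−S=45.1172, hold=44.7751 ⇒ V=45.1172 exercise | (k=2,j=1): S=111.7500, K−S=7.4600, hold=17.1519 ⇒ V=17.1519 continue | (k=2,j=2): S=168.5462, K−S=0.0000, hold=2.1969 ⇒ V=2.1969 continue  boundary S*=74.0928
step 1: (k=1,j=0): S=90.9938, K−S=28.2162, hold=32.2787 ⇒ V=32.2787 continue | (k=1,j=1): S=137.2408, K−S=0.0000, hold=10.3063 ⇒ V=10.3063 continue  boundary S*=-
step 0: (k=0,j=0): S=111.7500, K−S=7.4600, hold=22.2005 ⇒ V=22.2005 continue  boundary S*=-

price = 22.2005
boundary = - - 74.0928 90.9938
tree:
22.2005
32.2787 10.3063
45.1172 17.1519 2.1969
58.8790 28.2162 4.0483 0.0000
70.0847 45.1172 7.4600 0.0000 0.0000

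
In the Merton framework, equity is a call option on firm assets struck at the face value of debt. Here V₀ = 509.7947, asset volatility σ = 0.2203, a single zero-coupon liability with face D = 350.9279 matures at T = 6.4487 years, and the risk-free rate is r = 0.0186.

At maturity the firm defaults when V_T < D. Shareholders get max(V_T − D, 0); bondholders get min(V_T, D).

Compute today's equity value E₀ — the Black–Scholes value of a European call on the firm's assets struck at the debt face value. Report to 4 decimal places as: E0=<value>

With assets at 509.7947 and a single debt payment of 350.9279 at 6.4487 years:
d₁ = [ln(V₀/D) + (r + σ²/2)T] / (σ√T)
   = [ln(509.7947/350.9279) + (0.0186 + 0.5·0.2203²)·6.4487] / (0.2203·√6.4487)
   = [0.373427 + 0.276430] / 0.559436 = 1.161629
d₂ = d₁ − σ√T = 1.161629 − 0.559436 = 0.602193
N(d₁) = 0.877307,  N(d₂) = 0.726477,  e^(−rT) = 0.886968
E₀ = V₀·N(d₁) − D·e^(−rT)·N(d₂)
   = 509.7947·0.877307 − 350.9279·0.886968·0.726477 = 221.121704

E0=221.1217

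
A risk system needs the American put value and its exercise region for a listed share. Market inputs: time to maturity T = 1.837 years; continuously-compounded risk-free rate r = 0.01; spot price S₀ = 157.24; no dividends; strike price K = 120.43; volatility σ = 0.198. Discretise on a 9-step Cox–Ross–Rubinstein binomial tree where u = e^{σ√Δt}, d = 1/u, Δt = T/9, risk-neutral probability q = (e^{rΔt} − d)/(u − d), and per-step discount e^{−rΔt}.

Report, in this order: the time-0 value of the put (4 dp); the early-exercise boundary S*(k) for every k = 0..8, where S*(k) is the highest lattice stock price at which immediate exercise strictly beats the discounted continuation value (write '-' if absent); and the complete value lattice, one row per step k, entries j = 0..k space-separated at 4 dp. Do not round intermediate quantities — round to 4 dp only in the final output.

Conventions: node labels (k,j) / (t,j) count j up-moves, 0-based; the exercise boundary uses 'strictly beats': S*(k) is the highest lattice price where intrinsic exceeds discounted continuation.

Δt=0.20411  u=1.09358  d=0.91443  q=0.48906  discount=0.99796
step 9 (expiry): payoffs max(K−S,0) = 50.1358 36.3644 19.8951 0.1993 0.0000 0.0000 0.0000 0.0000 0.0000 0.0000
step 8: (k=8,j=0): S=76.8721, K−S=43.5579, hold=43.3123 ⇒ V=43.5579 exercise | (k=8,j=1): S=91.9322, K−S=28.4978, hold=28.2523 ⇒ V=28.4978 exercise | (k=8,j=2): S=109.9426, K−S=10.4874, hold=10.2418 ⇒ V=10.4874 exercise | (k=8,j=3): S=131.4815, K−S=0.0000, hold=0.1016 ⇒ V=0.1016 continue | (k=8,j=4): S=157.2400, K−S=0.0000, hold=0.0000 ⇒ V=0.0000 continue | (k=8,j=5): S=188.0449, K−S=0.0000, hold=0.0000 ⇒ V=0.0000 continue | (k=8,j=6): S=224.8848, K−S=0.0000, hold=0.0000 ⇒ V=0.0000 continue | (k=8,j=7): S=268.9420, K−S=0.0000, hold=0.0000 ⇒ V=0.0000 continue | (k=8,j=8): S=321.6305, K−S=0.0000, hold=0.0000 ⇒ V=0.0000 continue  boundary S*=109.9426
step 7: (k=7,j=0): S=84.0656, K−S=36.3644, hold=36.1189 ⇒ V=36.3644 exercise | (k=7,j=1): S=100.5349, K−S=19.8951, hold=19.6496 ⇒ V=19.8951 exercise | (k=7,j=2): S=120.2307, K−S=0.1993, hold=5.3972 ⇒ V=5.3972 continue | (k=7,j=3): S=143.7851, K−S=0.0000, hold=0.0518 ⇒ V=0.0518 continue | (k=7,j=4): S=171.9540, K−S=0.0000, hold=0.0000 ⇒ V=0.0000 continue | (k=7,j=5): S=205.6415, K−S=0.0000, hold=0.0000 ⇒ V=0.0000 continue | (k=7,j=6): S=245.9288, K−S=0.0000, hold=0.0000 ⇒ V=0.0000 continue | (k=7,j=7): S=294.1087, K−S=0.0000, hold=0.0000 ⇒ V=0.0000 continue  boundary S*=100.5349
step 6: (k=6,j=0): S=91.9322, K−S=28.4978, hold=28.2523 ⇒ V=28.4978 exercise | (k=6,j=1): S=109.9426, K−S=10.4874, hold=12.7787 ⇒ V=12.7787 continue | (k=6,j=2): S=131.4815, K−S=0.0000, hold=2.7773 ⇒ V=2.7773 continue | (k=6,j=3): S=157.2400, K−S=0.0000, hold=0.0264 ⇒ V=0.0264 continue | (k=6,j=4): S=188.0449, K−S=0.0000, hold=0.0000 ⇒ V=0.0000 continue | (k=6,j=5): S=224.8848, K−S=0.0000, hold=0.0000 ⇒ V=0.0000 continue | (k=6,j=6): S=268.9420, K−S=0.0000, hold=0.0000 ⇒ V=0.0000 continue  boundary S*=91.9322
step 5: (k=5,j=0): S=100.5349, K−S=19.8951, hold=20.7679 ⇒ V=20.7679 continue | (k=5,j=1): S=120.2307, K−S=0.1993, hold=7.8714 ⇒ V=7.8714 continue | (k=5,j=2): S=143.7851, K−S=0.0000, hold=1.4291 ⇒ V=1.4291 continue | (k=5,j=3): S=171.9540, K−S=0.0000, hold=0.0135 ⇒ V=0.0135 continue | (k=5,j=4): S=205.6415, K−S=0.0000, hold=0.0000 ⇒ V=0.0000 continue | (k=5,j=5): S=245.9288, K−S=0.0000, hold=0.0000 ⇒ V=0.0000 continue  boundary S*=-
step 4: (k=4,j=0): S=109.9426, K−S=10.4874, hold=14.4313 ⇒ V=14.4313 continue | (k=4,j=1): S=131.4815, K−S=0.0000, hold=4.7111 ⇒ V=4.7111 continue | (k=4,j=2): S=157.2400, K−S=0.0000, hold=0.7353 ⇒ V=0.7353 continue | (k=4,j=3): S=188.0449, K−S=0.0000, hold=0.0069 ⇒ V=0.0069 continue | (k=4,j=4): S=224.8848, K−S=0.0000, hold=0.0000 ⇒ V=0.0000 continue  boundary S*=-
step 3: (k=3,j=0): S=120.2307, K−S=0.1993, hold=9.6578 ⇒ V=9.6578 continue | (k=3,j=1): S=143.7851, K−S=0.0000, hold=2.7610 ⇒ V=2.7610 continue | (k=3,j=2): S=171.9540, K−S=0.0000, hold=0.3783 ⇒ V=0.3783 continue | (k=3,j=3): S=205.6415, K−S=0.0000, hold=0.0035 ⇒ V=0.0035 continue  boundary S*=-
step 2: (k=2,j=0): S=131.4815, K−S=0.0000, hold=6.2721 ⇒ V=6.2721 continue | (k=2,j=1): S=157.2400, K−S=0.0000, hold=1.5925 ⇒ V=1.5925 continue | (k=2,j=2): S=188.0449, K−S=0.0000, hold=0.1946 ⇒ V=0.1946 continue  boundary S*=-
step 1: (k=1,j=0): S=143.7851, K−S=0.0000, hold=3.9754 ⇒ V=3.9754 continue | (k=1,j=1): S=171.9540, K−S=0.0000, hold=0.9070 ⇒ V=0.9070 continue  boundary S*=-
step 0: (k=0,j=0): S=157.2400, K−S=0.0000, hold=2.4697 ⇒ V=2.4697 continue  boundary S*=-

price = 2.4697
boundary = - - - - - - 91.9322 100.5349 109.9426
tree:
2.4697
3.9754 0.9070
6.2721 1.5925 0.1946
9.6578 2.7610 0.3783 0.0035
14.4313 4.7111 0.7353 0.0069 0.0000
20.7679 7.8714 1.4291 0.0135 0.0000 0.0000
28.4978 12.7787 2.7773 0.0264 0.0000 0.0000 0.0000
36.3644 19.8951 5.3972 0.0518 0.0000 0.0000 0.0000 0.0000
43.5579 28.4978 10.4874 0.1016 0.0000 0.0000 0.0000 0.0000 0.0000
50.1358 36.3644 19.8951 0.1993 0.0000 0.0000 0.0000 0.0000 0.0000 0.0000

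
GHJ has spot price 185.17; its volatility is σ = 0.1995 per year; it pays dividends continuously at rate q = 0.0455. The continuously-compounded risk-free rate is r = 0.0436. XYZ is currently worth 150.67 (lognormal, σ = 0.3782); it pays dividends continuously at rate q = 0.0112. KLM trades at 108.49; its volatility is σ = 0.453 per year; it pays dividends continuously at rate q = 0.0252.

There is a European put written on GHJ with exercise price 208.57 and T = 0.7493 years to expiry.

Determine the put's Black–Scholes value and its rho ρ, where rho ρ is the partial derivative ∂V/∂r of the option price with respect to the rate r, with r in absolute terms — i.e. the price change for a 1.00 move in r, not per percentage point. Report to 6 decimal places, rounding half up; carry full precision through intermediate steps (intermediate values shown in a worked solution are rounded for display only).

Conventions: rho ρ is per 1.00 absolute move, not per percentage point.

σ√T = 0.1995·√0.7493 = 0.172691
d₁ = (ln(S/K) + (r−q+σ²/2)T) / (σ√T) = (ln(185.17/208.57) + (0.0436−0.0455+0.1995²/2)·0.7493) / 0.172691 = (-0.119000 + 0.013487) / 0.172691 = -0.610991
d₂ = d₁ − σ√T = -0.610991 − 0.172691 = -0.783682
e^{−rT} = 0.967858
e^{−qT} = 0.966481
N(−d₁) = 0.729397,  N(−d₂) = 0.783387
Put price V = K·e^{−rT}·N(−d₂) − S·e^{−qT}·N(−d₁) = 158.139328 − 130.535388 = 27.603940
ρ = −K·T·e^{−rT}·N(−d₂) = -118.493799

price = 27.603940
ρ = -118.493799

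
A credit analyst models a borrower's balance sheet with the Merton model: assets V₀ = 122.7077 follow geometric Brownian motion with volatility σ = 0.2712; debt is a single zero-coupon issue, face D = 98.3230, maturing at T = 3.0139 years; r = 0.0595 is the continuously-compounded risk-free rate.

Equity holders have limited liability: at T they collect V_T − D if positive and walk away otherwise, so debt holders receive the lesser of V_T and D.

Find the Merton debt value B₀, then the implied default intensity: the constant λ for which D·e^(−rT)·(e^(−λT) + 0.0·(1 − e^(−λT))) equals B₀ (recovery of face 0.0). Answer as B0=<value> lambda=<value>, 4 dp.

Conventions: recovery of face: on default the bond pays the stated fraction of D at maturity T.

B0=77.0812 lambda=0.0213

Apply the equity-as-call identities (strike 98.3230, horizon 3.0139 years):
d₁ = [ln(V₀/D) + (r + σ²/2)T] / (σ√T)
   = [ln(122.7077/98.3230) + (0.0595 + 0.5·0.2712²)·3.0139] / (0.2712·√3.0139)
   = [0.221547 + 0.290162] / 0.470819 = 1.086849
d₂ = d₁ − σ√T = 1.086849 − 0.470819 = 0.616030
N(d₁) = 0.861448,  N(d₂) = 0.731063,  e^(−rT) = 0.835832
E₀ = V₀·N(d₁) − D·e^(−rT)·N(d₂)
   = 122.7077·0.861448 − 98.3230·0.835832·0.731063 = 45.626467
B₀ = V₀ − E₀ = 122.7077 − 45.626467 = 77.081233
e^(−λT) = (B₀·e^(rT)/D − 0)/(1 − 0) = (77.0812·1.196412/98.3230 − 0)/1 = 0.93793792
λ = −ln(0.93793792)/3.0139 = 0.021259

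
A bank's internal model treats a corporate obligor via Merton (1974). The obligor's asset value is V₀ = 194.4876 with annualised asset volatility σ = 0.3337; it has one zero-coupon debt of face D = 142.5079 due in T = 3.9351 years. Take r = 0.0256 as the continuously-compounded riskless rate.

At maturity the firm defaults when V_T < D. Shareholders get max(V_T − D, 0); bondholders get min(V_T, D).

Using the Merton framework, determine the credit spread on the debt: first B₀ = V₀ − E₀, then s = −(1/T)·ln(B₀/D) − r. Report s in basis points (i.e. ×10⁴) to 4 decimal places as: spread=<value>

spread=349.4294

Work the structural quantities from V₀ = 194.4876 against face 142.5079:
d₁ = [ln(V₀/D) + (r + σ²/2)T] / (σ√T)
   = [ln(194.4876/142.5079) + (0.0256 + 0.5·0.3337²)·3.9351] / (0.3337·√3.9351)
   = [0.310971 + 0.319836] / 0.661964 = 0.952934
d₂ = d₁ − σ√T = 0.952934 − 0.661964 = 0.290970
N(d₁) = 0.829688,  N(d₂) = 0.614463,  e^(−rT) = 0.904169
E₀ = V₀·N(d₁) − D·e^(−rT)·N(d₂)
   = 194.4876·0.829688 − 142.5079·0.904169·0.614463 = 82.189727
B₀ = V₀ − E₀ = 194.4876 − 82.189727 = 112.297873
spread = −(1/T)·ln(B₀/D) − r = −(1/3.9351)·ln(112.297873/142.5079) − 0.0256 = 0.03494294
in basis points: 0.03494294 × 10⁴ = 349.4294 bp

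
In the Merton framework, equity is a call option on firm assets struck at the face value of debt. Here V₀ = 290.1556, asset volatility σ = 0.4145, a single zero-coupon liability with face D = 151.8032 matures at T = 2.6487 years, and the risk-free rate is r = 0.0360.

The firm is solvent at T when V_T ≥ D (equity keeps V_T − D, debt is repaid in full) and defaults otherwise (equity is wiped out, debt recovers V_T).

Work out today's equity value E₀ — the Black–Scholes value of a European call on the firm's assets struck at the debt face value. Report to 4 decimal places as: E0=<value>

E0=161.0535

Equity is a call on the firm's assets struck at D = 151.8032:
d₁ = [ln(V₀/D) + (r + σ²/2)T] / (σ√T)
   = [ln(290.1556/151.8032) + (0.0360 + 0.5·0.4145²)·2.6487] / (0.4145·√2.6487)
   = [0.647832 + 0.322890] / 0.674592 = 1.438978
d₂ = d₁ − σ√T = 1.438978 − 0.674592 = 0.764386
N(d₁) = 0.924922,  N(d₂) = 0.777682,  e^(−rT) = 0.909052
E₀ = V₀·N(d₁) − D·e^(−rT)·N(d₂)
   = 290.1556·0.924922 − 151.8032·0.909052·0.777682 = 161.053496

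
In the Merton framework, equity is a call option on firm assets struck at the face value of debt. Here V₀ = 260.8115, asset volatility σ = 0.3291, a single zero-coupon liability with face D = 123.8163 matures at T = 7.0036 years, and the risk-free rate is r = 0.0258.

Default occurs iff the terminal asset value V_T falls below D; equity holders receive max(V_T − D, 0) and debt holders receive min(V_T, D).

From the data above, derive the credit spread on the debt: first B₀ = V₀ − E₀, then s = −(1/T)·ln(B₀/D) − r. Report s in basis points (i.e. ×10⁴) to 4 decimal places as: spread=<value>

spread=144.2004

Work the structural quantities from V₀ = 260.8115 against face 123.8163:
d₁ = [ln(V₀/D) + (r + σ²/2)T] / (σ√T)
   = [ln(260.8115/123.8163) + (0.0258 + 0.5·0.3291²)·7.0036] / (0.3291·√7.0036)
   = [0.744999 + 0.559962] / 0.870941 = 1.498335
d₂ = d₁ − σ√T = 1.498335 − 0.870941 = 0.627394
N(d₁) = 0.932977,  N(d₂) = 0.734800,  e^(−rT) = 0.834692
E₀ = V₀·N(d₁) − D·e^(−rT)·N(d₂)
   = 260.8115·0.932977 − 123.8163·0.834692·0.734800 = 167.390710
B₀ = V₀ − E₀ = 260.8115 − 167.390710 = 93.420790
spread = −(1/T)·ln(B₀/D) − r = −(1/7.0036)·ln(93.420790/123.8163) − 0.0258 = 0.01442004
in basis points: 0.01442004 × 10⁴ = 144.2004 bp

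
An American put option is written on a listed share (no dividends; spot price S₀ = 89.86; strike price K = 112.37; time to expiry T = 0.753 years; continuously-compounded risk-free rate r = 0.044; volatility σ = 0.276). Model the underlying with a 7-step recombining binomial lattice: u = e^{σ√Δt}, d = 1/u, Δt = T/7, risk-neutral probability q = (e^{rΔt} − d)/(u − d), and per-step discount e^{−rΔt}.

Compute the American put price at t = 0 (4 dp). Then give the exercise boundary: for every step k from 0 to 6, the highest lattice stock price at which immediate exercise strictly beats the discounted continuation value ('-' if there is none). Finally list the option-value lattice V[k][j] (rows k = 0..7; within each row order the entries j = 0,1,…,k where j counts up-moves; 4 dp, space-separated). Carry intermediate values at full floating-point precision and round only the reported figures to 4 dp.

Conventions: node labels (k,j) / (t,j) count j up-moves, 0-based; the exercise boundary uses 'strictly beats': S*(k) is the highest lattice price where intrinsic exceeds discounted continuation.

price = 23.2024
boundary = - 82.0829 74.9790 82.0829 89.8600 82.0829 89.8600
tree:
23.2024
30.2871 16.4364
37.3910 22.7797 10.3376
43.8802 30.2871 15.5930 5.2538
49.8078 37.3910 22.5100 8.9205 1.6883
55.2223 43.8802 30.2871 14.5881 3.4170 0.0000
60.1682 49.8078 37.3910 22.5100 6.9155 0.0000 0.0000
64.6861 55.2223 43.8802 30.2871 13.9961 0.0000 0.0000 0.0000

params: Δt=0.10757 u=1.09475 d=0.91345 q=0.50355 e^(-rΔt)=0.99528
t_7 payoffs: 64.6861 55.2223 43.8802 30.2871 13.9961 0.0000 0.0000 0.0000
t_6: node(6,0) S=52.2018 payoff=60.1682 vs cont=59.6376 → 60.1682 [stop]  node(6,1) S=62.5622 payoff=49.8078 vs cont=49.2771 → 49.8078 [stop]  node(6,2) S=74.9790 payoff=37.3910 vs cont=36.8604 → 37.3910 [stop]  node(6,3) S=89.8600 payoff=22.5100 vs cont=21.9794 → 22.5100 [stop]  node(6,4) S=107.6945 payoff=4.6755 vs cont=6.9155 → 6.9155 [wait]  node(6,5) S=129.0686 payoff=0.0000 vs cont=0.0000 → 0.0000 [wait]  node(6,6) S=154.6847 payoff=0.0000 vs cont=0.0000 → 0.0000 [wait]  ⇒ S*(6)=89.8600
t_5: node(5,0) S=57.1477 payoff=55.2223 vs cont=54.6917 → 55.2223 [stop]  node(5,1) S=68.4898 payoff=43.8802 vs cont=43.3496 → 43.8802 [stop]  node(5,2) S=82.0829 payoff=30.2871 vs cont=29.7565 → 30.2871 [stop]  node(5,3) S=98.3739 payoff=13.9961 vs cont=14.5881 → 14.5881 [wait]  node(5,4) S=117.8981 payoff=0.0000 vs cont=3.4170 → 3.4170 [wait]  node(5,5) S=141.2973 payoff=0.0000 vs cont=0.0000 → 0.0000 [wait]  ⇒ S*(5)=82.0829
t_4: node(4,0) S=62.5622 payoff=49.8078 vs cont=49.2771 → 49.8078 [stop]  node(4,1) S=74.9790 payoff=37.3910 vs cont=36.8604 → 37.3910 [stop]  node(4,2) S=89.8600 payoff=22.5100 vs cont=22.2761 → 22.5100 [stop]  node(4,3) S=107.6945 payoff=4.6755 vs cont=8.9205 → 8.9205 [wait]  node(4,4) S=129.0686 payoff=0.0000 vs cont=1.6883 → 1.6883 [wait]  ⇒ S*(4)=89.8600
t_3: node(3,0) S=68.4898 payoff=43.8802 vs cont=43.3496 → 43.8802 [stop]  node(3,1) S=82.0829 payoff=30.2871 vs cont=29.7565 → 30.2871 [stop]  node(3,2) S=98.3739 payoff=13.9961 vs cont=15.5930 → 15.5930 [wait]  node(3,3) S=117.8981 payoff=0.0000 vs cont=5.2538 → 5.2538 [wait]  ⇒ S*(3)=82.0829
t_2: node(2,0) S=74.9790 payoff=37.3910 vs cont=36.8604 → 37.3910 [stop]  node(2,1) S=89.8600 payoff=22.5100 vs cont=22.7797 → 22.7797 [wait]  node(2,2) S=107.6945 payoff=4.6755 vs cont=10.3376 → 10.3376 [wait]  ⇒ S*(2)=74.9790
t_1: node(1,0) S=82.0829 payoff=30.2871 vs cont=29.8916 → 30.2871 [stop]  node(1,1) S=98.3739 payoff=13.9961 vs cont=16.4364 → 16.4364 [wait]  ⇒ S*(1)=82.0829
t_0: node(0,0) S=89.8600 payoff=22.5100 vs cont=23.2024 → 23.2024 [wait]  ⇒ S*(0)=-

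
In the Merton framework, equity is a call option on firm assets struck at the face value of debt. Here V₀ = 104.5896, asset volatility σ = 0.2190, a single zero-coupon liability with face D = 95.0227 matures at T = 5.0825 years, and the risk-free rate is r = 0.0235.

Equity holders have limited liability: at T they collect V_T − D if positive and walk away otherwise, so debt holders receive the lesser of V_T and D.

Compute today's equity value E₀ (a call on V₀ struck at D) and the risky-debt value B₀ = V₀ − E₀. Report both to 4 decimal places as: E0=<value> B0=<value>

E0=30.2322 B0=74.3574

Apply the equity-as-call identities (strike 95.0227, horizon 5.0825 years):
d₁ = [ln(V₀/D) + (r + σ²/2)T] / (σ√T)
   = [ln(104.5896/95.0227) + (0.0235 + 0.5·0.2190²)·5.0825] / (0.2190·√5.0825)
   = [0.095928 + 0.241320] / 0.493722 = 0.683072
d₂ = d₁ − σ√T = 0.683072 − 0.493722 = 0.189350
N(d₁) = 0.752719,  N(d₂) = 0.575091,  e^(−rT) = 0.887418
E₀ = V₀·N(d₁) − D·e^(−rT)·N(d₂)
   = 104.5896·0.752719 − 95.0227·0.887418·0.575091 = 30.232163
B₀ = V₀ − E₀ = 104.5896 − 30.232163 = 74.357437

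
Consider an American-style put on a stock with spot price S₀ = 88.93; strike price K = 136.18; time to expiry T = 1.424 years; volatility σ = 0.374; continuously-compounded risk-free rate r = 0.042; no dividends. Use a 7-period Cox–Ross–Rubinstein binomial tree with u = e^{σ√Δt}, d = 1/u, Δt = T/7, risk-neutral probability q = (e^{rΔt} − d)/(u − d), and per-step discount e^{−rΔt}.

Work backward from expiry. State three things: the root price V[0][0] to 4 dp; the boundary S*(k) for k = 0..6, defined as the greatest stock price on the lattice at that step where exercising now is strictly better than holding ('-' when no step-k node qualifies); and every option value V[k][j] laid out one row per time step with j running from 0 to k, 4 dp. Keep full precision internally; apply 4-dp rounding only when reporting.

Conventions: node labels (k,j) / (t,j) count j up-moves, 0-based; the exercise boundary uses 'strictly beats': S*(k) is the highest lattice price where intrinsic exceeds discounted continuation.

price = 48.2869
boundary = - 75.1258 63.4644 75.1258 88.9300 75.1258 88.9300
tree:
48.2869
61.0542 35.4915
72.7156 47.5136 23.2658
82.5669 61.0542 33.8776 12.3310
90.8890 72.7156 47.2500 20.1793 4.1574
97.9193 82.5669 61.0542 31.7970 8.1141 0.0000
103.8584 90.8890 72.7156 47.2500 15.8368 0.0000 0.0000
108.8755 97.9193 82.5669 61.0542 30.9093 0.0000 0.0000 0.0000

Δt=0.20343  u=1.18375  d=0.84477  q=0.48324  discount=0.99149
step 7 (expiry): payoffs max(K−S,0) = 108.8755 97.9193 82.5669 61.0542 30.9093 0.0000 0.0000 0.0000
step 6: (k=6,j=0): S=32.3216, K−S=103.8584, hold=102.6998 ⇒ V=103.8584 exercise | (k=6,j=1): S=45.2910, K−S=90.8890, hold=89.7305 ⇒ V=90.8890 exercise | (k=6,j=2): S=63.4644, K−S=72.7156, hold=71.5571 ⇒ V=72.7156 exercise | (k=6,j=3): S=88.9300, K−S=47.2500, hold=46.0914 ⇒ V=47.2500 exercise | (k=6,j=4): S=124.6139, K−S=11.5661, hold=15.8368 ⇒ V=15.8368 continue | (k=6,j=5): S=174.6163, K−S=0.0000, hold=0.0000 ⇒ V=0.0000 continue | (k=6,j=6): S=244.6827, K−S=0.0000, hold=0.0000 ⇒ V=0.0000 continue  boundary S*=88.9300
step 5: (k=5,j=0): S=38.2607, K−S=97.9193, hold=96.7608 ⇒ V=97.9193 exercise | (k=5,j=1): S=53.6131, K−S=82.5669, hold=81.4083 ⇒ V=82.5669 exercise | (k=5,j=2): S=75.1258, K−S=61.0542, hold=59.8956 ⇒ V=61.0542 exercise | (k=5,j=3): S=105.2707, K−S=30.9093, hold=31.7970 ⇒ V=31.7970 continue | (k=5,j=4): S=147.5115, K−S=0.0000, hold=8.1141 ⇒ V=8.1141 continue | (k=5,j=5): S=206.7017, K−S=0.0000, hold=0.0000 ⇒ V=0.0000 continue  boundary S*=75.1258
step 4: (k=4,j=0): S=45.2910, K−S=90.8890, hold=89.7305 ⇒ V=90.8890 exercise | (k=4,j=1): S=63.4644, K−S=72.7156, hold=71.5571 ⇒ V=72.7156 exercise | (k=4,j=2): S=88.9300, K−S=47.2500, hold=46.5167 ⇒ V=47.2500 exercise | (k=4,j=3): S=124.6139, K−S=11.5661, hold=20.1793 ⇒ V=20.1793 continue | (k=4,j=4): S=174.6163, K−S=0.0000, hold=4.1574 ⇒ V=4.1574 continue  boundary S*=88.9300
step 3: (k=3,j=0): S=53.6131, K−S=82.5669, hold=81.4083 ⇒ V=82.5669 exercise | (k=3,j=1): S=75.1258, K−S=61.0542, hold=59.8956 ⇒ V=61.0542 exercise | (k=3,j=2): S=105.2707, K−S=30.9093, hold=33.8776 ⇒ V=33.8776 continue | (k=3,j=3): S=147.5115, K−S=0.0000, hold=12.3310 ⇒ V=12.3310 continue  boundary S*=75.1258
step 2: (k=2,j=0): S=63.4644, K−S=72.7156, hold=71.5571 ⇒ V=72.7156 exercise | (k=2,j=1): S=88.9300, K−S=47.2500, hold=47.5136 ⇒ V=47.5136 continue | (k=2,j=2): S=124.6139, K−S=11.5661, hold=23.2658 ⇒ V=23.2658 continue  boundary S*=63.4644
step 1: (k=1,j=0): S=75.1258, K−S=61.0542, hold=60.0219 ⇒ V=61.0542 exercise | (k=1,j=1): S=105.2707, K−S=30.9093, hold=35.4915 ⇒ V=35.4915 continue  boundary S*=75.1258
step 0: (k=0,j=0): S=88.9300, K−S=47.2500, hold=48.2869 ⇒ V=48.2869 continue  boundary S*=-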